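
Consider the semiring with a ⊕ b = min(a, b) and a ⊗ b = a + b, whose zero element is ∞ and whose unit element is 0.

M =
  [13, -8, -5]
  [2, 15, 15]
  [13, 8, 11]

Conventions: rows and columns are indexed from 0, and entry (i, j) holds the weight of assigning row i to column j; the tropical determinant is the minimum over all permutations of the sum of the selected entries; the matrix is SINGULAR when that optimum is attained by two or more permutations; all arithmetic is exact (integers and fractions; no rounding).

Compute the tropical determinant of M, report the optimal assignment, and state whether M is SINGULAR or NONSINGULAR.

σ = (0, 1, 2): 13 + 15 + 11 = 39
σ = (0, 2, 1): 13 + 15 + 8 = 36
σ = (1, 0, 2): (-8) + 2 + 11 = 5
σ = (1, 2, 0): (-8) + 15 + 13 = 20
σ = (2, 0, 1): (-5) + 2 + 8 = 5
σ = (2, 1, 0): (-5) + 15 + 13 = 23
Optimal value attained by: σ = (1, 0, 2).
Answer: det⊕(M) = 5; verdict: SINGULAR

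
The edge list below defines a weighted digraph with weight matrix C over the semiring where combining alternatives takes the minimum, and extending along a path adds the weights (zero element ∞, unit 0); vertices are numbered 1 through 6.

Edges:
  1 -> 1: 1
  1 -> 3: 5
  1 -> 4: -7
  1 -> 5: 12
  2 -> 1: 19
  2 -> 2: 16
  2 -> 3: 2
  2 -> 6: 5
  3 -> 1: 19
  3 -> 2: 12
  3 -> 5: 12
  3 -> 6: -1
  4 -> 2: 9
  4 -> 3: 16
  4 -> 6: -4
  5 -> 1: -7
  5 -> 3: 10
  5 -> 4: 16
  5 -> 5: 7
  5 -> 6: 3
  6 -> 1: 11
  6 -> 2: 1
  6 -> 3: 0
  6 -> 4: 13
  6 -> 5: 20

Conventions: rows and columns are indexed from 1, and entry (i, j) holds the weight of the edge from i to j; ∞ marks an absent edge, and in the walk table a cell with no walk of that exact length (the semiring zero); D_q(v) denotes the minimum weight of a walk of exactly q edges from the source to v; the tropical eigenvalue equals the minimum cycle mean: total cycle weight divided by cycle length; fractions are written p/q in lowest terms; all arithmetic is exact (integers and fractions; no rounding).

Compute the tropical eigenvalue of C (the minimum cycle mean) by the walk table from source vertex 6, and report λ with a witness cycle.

q=0: [∞, ∞, ∞, ∞, ∞, 0]
q=1: [11, 1, 0, 13, 20, ∞]
q=2: [12, 12, 3, 4, 12, -1]
q=3: [5, 0, -1, 5, 15, 0]
q=4: [6, 1, 0, -2, 11, -2]
q=5: [4, -1, -2, -1, 12, -6]
q=6: [5, -5, -6, -3, 10, -5]
Optimal cycle mean attained by: cycle 1->4->6->3->5->1, total (-7) + (-4) + 0 + 12 + (-7), length 5.
Answer: λ = -6/5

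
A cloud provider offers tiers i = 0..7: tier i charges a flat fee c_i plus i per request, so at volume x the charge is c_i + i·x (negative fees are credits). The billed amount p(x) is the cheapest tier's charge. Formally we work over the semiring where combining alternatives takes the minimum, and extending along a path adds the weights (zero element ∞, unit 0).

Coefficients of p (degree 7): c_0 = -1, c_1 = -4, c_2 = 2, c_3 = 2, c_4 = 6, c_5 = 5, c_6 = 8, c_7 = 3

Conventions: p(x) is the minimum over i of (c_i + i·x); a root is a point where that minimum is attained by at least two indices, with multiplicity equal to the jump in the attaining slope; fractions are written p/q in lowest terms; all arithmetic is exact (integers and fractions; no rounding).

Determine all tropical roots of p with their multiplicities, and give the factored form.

hull edge (i=0, c=-1) to (i=1, c=-4): slope -3, span 1
hull edge (i=1, c=-4) to (i=7, c=3): slope 7/6, span 6
Factored form: p(x) = 3 ⊗ (x ⊕ (-7/6)) ⊗ (x ⊕ (-7/6)) ⊗ (x ⊕ (-7/6)) ⊗ (x ⊕ (-7/6)) ⊗ (x ⊕ (-7/6)) ⊗ (x ⊕ (-7/6)) ⊗ (x ⊕ 3)
Answer: roots = -7/6 (mult 6), 3 (mult 1)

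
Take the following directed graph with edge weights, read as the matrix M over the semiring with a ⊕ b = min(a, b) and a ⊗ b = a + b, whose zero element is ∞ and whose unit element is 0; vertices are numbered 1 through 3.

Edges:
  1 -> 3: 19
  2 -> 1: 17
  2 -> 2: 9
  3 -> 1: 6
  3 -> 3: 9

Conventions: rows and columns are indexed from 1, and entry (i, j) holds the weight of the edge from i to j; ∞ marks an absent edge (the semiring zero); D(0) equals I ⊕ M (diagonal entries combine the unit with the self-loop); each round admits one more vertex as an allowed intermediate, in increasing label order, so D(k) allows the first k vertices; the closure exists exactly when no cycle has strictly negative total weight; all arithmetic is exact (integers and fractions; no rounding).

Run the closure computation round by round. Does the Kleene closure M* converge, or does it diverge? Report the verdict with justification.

D(0):
  [0, ∞, 19]
  [17, 0, ∞]
  [6, ∞, 0]
D(1):
  [0, ∞, 19]
  [17, 0, 36]
  [6, ∞, 0]
D(2):
  [0, ∞, 19]
  [17, 0, 36]
  [6, ∞, 0]
D(3):
  [0, ∞, 19]
  [17, 0, 36]
  [6, ∞, 0]
Key observation: every diagonal entry stays at the unit through all rounds, so no improving cycle exists.
Answer: CONVERGES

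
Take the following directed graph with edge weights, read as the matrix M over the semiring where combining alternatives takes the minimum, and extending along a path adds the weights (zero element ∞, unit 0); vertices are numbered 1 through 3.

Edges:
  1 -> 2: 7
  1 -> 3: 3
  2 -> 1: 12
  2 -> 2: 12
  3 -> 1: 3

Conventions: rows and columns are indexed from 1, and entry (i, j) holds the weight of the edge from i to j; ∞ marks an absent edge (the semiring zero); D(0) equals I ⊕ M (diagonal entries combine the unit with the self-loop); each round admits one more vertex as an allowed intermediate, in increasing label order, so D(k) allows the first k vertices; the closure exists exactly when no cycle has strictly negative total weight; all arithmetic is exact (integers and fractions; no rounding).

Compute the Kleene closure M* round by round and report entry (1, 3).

D(0):
  [0, 7, 3]
  [12, 0, ∞]
  [3, ∞, 0]
D(1):
  [0, 7, 3]
  [12, 0, 15]
  [3, 10, 0]
D(2):
  [0, 7, 3]
  [12, 0, 15]
  [3, 10, 0]
D(3):
  [0, 7, 3]
  [12, 0, 15]
  [3, 10, 0]
Answer: M*[1][3] = 3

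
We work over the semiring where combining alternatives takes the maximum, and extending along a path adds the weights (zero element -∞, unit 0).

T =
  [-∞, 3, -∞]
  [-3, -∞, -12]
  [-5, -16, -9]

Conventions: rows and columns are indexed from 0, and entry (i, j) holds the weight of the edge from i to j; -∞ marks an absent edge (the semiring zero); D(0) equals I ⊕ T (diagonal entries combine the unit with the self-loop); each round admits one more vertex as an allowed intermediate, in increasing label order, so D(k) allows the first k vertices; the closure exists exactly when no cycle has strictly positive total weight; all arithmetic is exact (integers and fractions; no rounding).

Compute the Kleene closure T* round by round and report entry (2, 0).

D(0):
  [0, 3, -∞]
  [-3, 0, -12]
  [-5, -16, 0]
D(1):
  [0, 3, -∞]
  [-3, 0, -12]
  [-5, -2, 0]
D(2):
  [0, 3, -9]
  [-3, 0, -12]
  [-5, -2, 0]
D(3):
  [0, 3, -9]
  [-3, 0, -12]
  [-5, -2, 0]
Answer: T*[2][0] = -5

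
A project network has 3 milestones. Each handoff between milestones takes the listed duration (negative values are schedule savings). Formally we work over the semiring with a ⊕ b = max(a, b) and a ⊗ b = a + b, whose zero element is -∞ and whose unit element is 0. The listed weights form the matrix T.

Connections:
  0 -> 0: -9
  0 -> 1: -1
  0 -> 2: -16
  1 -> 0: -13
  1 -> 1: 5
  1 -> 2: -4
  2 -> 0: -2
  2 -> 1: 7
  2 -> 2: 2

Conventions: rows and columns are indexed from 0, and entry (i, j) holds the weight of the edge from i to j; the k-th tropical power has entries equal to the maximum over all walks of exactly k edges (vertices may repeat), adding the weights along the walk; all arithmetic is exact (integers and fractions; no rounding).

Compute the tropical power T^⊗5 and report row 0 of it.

T^⊗2:
  [-14, 4, -5]
  [-6, 10, 1]
  [0, 12, 4]
T^⊗3:
  [-7, 9, 0]
  [-1, 15, 6]
  [2, 17, 8]
T^⊗4:
  [-2, 14, 5]
  [4, 20, 11]
  [6, 22, 13]
T^⊗5:
  [3, 19, 10]
  [9, 25, 16]
  [11, 27, 18]
Answer: row 0 of T^⊗5 = [3, 19, 10]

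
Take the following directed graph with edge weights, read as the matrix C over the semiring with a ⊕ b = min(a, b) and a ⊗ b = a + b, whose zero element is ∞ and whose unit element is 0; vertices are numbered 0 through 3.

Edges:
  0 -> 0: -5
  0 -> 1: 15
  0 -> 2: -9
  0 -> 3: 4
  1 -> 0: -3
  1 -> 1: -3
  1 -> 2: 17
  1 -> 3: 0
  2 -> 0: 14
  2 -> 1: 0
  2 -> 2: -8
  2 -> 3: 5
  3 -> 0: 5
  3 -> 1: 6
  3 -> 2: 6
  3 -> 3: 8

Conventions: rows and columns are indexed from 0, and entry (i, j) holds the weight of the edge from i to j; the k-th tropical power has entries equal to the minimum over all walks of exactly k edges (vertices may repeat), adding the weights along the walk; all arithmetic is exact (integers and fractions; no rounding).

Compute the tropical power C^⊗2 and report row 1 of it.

C^⊗2:
  [-10, -9, -17, -4]
  [-8, -6, -12, -3]
  [-3, -8, -16, -3]
  [0, 3, -4, 6]
Answer: row 1 of C^⊗2 = [-8, -6, -12, -3]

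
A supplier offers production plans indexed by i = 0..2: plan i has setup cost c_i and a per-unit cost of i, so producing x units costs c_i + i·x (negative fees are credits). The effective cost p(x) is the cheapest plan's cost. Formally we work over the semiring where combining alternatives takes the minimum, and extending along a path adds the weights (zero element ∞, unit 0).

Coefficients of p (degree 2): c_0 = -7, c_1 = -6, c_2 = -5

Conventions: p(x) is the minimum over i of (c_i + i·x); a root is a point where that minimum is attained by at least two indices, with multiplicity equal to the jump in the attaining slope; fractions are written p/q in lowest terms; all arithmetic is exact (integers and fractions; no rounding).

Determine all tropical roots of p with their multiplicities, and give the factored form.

hull edge (i=0, c=-7) to (i=2, c=-5): slope 1, span 2
Factored form: p(x) = -5 ⊗ (x ⊕ (-1)) ⊗ (x ⊕ (-1))
Answer: roots = -1 (mult 2)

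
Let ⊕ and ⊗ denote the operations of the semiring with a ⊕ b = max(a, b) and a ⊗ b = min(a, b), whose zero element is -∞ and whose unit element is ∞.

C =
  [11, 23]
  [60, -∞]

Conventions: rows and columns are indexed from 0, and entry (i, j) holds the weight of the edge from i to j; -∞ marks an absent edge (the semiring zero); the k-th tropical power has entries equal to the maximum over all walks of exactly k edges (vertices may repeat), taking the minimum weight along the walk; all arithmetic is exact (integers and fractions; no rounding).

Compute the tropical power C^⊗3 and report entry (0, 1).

C^⊗2:
  [23, 11]
  [11, 23]
C^⊗3:
  [11, 23]
  [23, 11]
Key observation: the optimum is the walk 0->1->0->1, with weight 23 min 60 min 23 = 23.
Optimal value attained by: walk 0->1->0->1.
Answer: (C^⊗3)[0][1] = 23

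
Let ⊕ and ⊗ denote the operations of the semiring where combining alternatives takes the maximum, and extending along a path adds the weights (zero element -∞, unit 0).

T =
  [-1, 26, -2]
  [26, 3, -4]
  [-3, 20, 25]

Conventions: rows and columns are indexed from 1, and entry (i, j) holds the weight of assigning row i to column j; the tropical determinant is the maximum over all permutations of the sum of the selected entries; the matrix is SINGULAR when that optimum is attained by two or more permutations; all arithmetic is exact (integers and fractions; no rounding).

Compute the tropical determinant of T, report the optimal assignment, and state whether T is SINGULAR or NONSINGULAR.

σ = (1, 2, 3): (-1) + 3 + 25 = 27
σ = (1, 3, 2): (-1) + (-4) + 20 = 15
σ = (2, 1, 3): 26 + 26 + 25 = 77
σ = (2, 3, 1): 26 + (-4) + (-3) = 19
σ = (3, 1, 2): (-2) + 26 + 20 = 44
σ = (3, 2, 1): (-2) + 3 + (-3) = -2
Optimal value attained by: σ = (2, 1, 3).
Answer: det⊕(T) = 77; verdict: NONSINGULAR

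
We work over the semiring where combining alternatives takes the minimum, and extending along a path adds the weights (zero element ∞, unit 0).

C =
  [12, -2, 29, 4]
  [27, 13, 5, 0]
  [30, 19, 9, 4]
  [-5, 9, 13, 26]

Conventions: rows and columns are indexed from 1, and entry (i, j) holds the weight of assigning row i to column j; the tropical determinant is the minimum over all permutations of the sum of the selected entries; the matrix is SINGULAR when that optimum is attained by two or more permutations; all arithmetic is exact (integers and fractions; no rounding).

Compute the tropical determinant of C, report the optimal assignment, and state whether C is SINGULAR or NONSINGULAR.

σ = (1, 2, 3, 4): 12 + 13 + 9 + 26 = 60
σ = (1, 2, 4, 3): 12 + 13 + 4 + 13 = 42
σ = (1, 3, 2, 4): 12 + 5 + 19 + 26 = 62
σ = (1, 3, 4, 2): 12 + 5 + 4 + 9 = 30
σ = (1, 4, 2, 3): 12 + 0 + 19 + 13 = 44
σ = (1, 4, 3, 2): 12 + 0 + 9 + 9 = 30
σ = (2, 1, 3, 4): (-2) + 27 + 9 + 26 = 60
σ = (2, 1, 4, 3): (-2) + 27 + 4 + 13 = 42
σ = (2, 3, 1, 4): (-2) + 5 + 30 + 26 = 59
σ = (2, 3, 4, 1): (-2) + 5 + 4 + (-5) = 2
σ = (2, 4, 1, 3): (-2) + 0 + 30 + 13 = 41
σ = (2, 4, 3, 1): (-2) + 0 + 9 + (-5) = 2
σ = (3, 1, 2, 4): 29 + 27 + 19 + 26 = 101
σ = (3, 1, 4, 2): 29 + 27 + 4 + 9 = 69
σ = (3, 2, 1, 4): 29 + 13 + 30 + 26 = 98
σ = (3, 2, 4, 1): 29 + 13 + 4 + (-5) = 41
σ = (3, 4, 1, 2): 29 + 0 + 30 + 9 = 68
σ = (3, 4, 2, 1): 29 + 0 + 19 + (-5) = 43
σ = (4, 1, 2, 3): 4 + 27 + 19 + 13 = 63
σ = (4, 1, 3, 2): 4 + 27 + 9 + 9 = 49
σ = (4, 2, 1, 3): 4 + 13 + 30 + 13 = 60
σ = (4, 2, 3, 1): 4 + 13 + 9 + (-5) = 21
σ = (4, 3, 1, 2): 4 + 5 + 30 + 9 = 48
σ = (4, 3, 2, 1): 4 + 5 + 19 + (-5) = 23
Optimal value attained by: σ = (2, 3, 4, 1).
Answer: det⊕(C) = 2; verdict: SINGULAR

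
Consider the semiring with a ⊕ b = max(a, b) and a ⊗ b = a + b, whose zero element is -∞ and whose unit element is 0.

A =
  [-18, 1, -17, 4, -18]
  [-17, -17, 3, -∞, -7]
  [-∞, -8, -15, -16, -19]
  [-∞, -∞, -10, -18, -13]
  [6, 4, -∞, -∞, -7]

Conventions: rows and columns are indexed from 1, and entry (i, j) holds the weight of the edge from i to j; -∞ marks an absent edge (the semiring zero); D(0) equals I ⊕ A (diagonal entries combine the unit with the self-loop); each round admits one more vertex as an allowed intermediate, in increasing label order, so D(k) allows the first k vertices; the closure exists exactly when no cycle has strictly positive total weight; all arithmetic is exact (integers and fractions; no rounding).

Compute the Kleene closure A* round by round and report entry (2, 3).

D(0):
  [0, 1, -17, 4, -18]
  [-17, 0, 3, -∞, -7]
  [-∞, -8, 0, -16, -19]
  [-∞, -∞, -10, 0, -13]
  [6, 4, -∞, -∞, 0]
D(1):
  [0, 1, -17, 4, -18]
  [-17, 0, 3, -13, -7]
  [-∞, -8, 0, -16, -19]
  [-∞, -∞, -10, 0, -13]
  [6, 7, -11, 10, 0]
D(2):
  [0, 1, 4, 4, -6]
  [-17, 0, 3, -13, -7]
  [-25, -8, 0, -16, -15]
  [-∞, -∞, -10, 0, -13]
  [6, 7, 10, 10, 0]
D(3):
  [0, 1, 4, 4, -6]
  [-17, 0, 3, -13, -7]
  [-25, -8, 0, -16, -15]
  [-35, -18, -10, 0, -13]
  [6, 7, 10, 10, 0]
D(4):
  [0, 1, 4, 4, -6]
  [-17, 0, 3, -13, -7]
  [-25, -8, 0, -16, -15]
  [-35, -18, -10, 0, -13]
  [6, 7, 10, 10, 0]
D(5):
  [0, 1, 4, 4, -6]
  [-1, 0, 3, 3, -7]
  [-9, -8, 0, -5, -15]
  [-7, -6, -3, 0, -13]
  [6, 7, 10, 10, 0]
Answer: A*[2][3] = 3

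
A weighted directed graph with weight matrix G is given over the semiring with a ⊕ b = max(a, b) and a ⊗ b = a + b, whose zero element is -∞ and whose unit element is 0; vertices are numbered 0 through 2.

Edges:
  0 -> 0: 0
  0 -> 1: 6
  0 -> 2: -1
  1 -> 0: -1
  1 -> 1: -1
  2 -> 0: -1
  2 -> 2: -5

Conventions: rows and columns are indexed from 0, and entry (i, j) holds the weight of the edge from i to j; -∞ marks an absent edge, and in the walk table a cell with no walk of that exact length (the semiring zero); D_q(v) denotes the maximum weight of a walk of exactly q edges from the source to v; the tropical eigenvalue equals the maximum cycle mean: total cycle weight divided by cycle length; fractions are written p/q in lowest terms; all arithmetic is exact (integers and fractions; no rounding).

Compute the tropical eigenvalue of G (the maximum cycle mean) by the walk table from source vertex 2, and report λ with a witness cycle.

q=0: [-∞, -∞, 0]
q=1: [-1, -∞, -5]
q=2: [-1, 5, -2]
q=3: [4, 5, -2]
Optimal cycle mean attained by: cycle 0->1->0, total 6 + (-1), length 2.
Answer: λ = 5/2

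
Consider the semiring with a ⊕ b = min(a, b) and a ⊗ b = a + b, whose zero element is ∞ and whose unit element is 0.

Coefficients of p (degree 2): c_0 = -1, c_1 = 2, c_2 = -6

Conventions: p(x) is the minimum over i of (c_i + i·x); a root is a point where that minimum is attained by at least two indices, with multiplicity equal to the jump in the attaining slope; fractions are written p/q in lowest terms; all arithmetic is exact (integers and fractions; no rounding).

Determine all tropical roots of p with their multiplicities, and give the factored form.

hull edge (i=0, c=-1) to (i=2, c=-6): slope -5/2, span 2
Factored form: p(x) = -6 ⊗ (x ⊕ 5/2) ⊗ (x ⊕ 5/2)
Answer: roots = 5/2 (mult 2)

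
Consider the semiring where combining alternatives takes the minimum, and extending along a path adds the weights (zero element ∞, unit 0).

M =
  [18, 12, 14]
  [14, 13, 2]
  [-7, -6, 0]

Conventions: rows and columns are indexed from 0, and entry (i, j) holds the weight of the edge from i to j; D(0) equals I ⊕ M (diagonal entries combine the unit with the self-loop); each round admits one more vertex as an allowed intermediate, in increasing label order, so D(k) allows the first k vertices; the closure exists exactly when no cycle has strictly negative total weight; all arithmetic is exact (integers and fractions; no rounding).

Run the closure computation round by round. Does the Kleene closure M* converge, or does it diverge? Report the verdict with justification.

D(0):
  [0, 12, 14]
  [14, 0, 2]
  [-7, -6, 0]
D(1):
  [0, 12, 14]
  [14, 0, 2]
  [-7, -6, 0]
Detection: at round 2, diagonal entry (2, 2) turns strictly negative.
Key observation: the cycle 2->1->2 has total weight (-6) + 2, which is strictly negative.
Answer: DIVERGES — negative cycle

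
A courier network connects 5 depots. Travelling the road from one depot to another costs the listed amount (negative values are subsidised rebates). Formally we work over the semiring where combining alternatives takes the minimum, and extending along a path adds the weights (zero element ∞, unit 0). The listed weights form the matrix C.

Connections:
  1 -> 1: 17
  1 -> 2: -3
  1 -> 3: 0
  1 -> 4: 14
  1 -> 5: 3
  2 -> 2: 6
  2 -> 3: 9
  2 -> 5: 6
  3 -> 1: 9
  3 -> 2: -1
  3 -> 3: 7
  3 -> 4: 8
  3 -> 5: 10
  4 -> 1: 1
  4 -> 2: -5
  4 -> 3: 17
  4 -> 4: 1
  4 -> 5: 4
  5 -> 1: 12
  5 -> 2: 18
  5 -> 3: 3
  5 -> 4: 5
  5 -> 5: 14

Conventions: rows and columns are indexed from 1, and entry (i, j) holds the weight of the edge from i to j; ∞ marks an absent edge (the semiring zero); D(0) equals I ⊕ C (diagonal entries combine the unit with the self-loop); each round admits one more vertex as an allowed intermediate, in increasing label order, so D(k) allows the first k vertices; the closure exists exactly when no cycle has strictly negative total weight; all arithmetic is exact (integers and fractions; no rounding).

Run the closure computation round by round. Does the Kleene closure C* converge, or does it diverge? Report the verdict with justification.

D(0):
  [0, -3, 0, 14, 3]
  [∞, 0, 9, ∞, 6]
  [9, -1, 0, 8, 10]
  [1, -5, 17, 0, 4]
  [12, 18, 3, 5, 0]
D(1):
  [0, -3, 0, 14, 3]
  [∞, 0, 9, ∞, 6]
  [9, -1, 0, 8, 10]
  [1, -5, 1, 0, 4]
  [12, 9, 3, 5, 0]
D(2):
  [0, -3, 0, 14, 3]
  [∞, 0, 9, ∞, 6]
  [9, -1, 0, 8, 5]
  [1, -5, 1, 0, 1]
  [12, 9, 3, 5, 0]
D(3):
  [0, -3, 0, 8, 3]
  [18, 0, 9, 17, 6]
  [9, -1, 0, 8, 5]
  [1, -5, 1, 0, 1]
  [12, 2, 3, 5, 0]
D(4):
  [0, -3, 0, 8, 3]
  [18, 0, 9, 17, 6]
  [9, -1, 0, 8, 5]
  [1, -5, 1, 0, 1]
  [6, 0, 3, 5, 0]
D(5):
  [0, -3, 0, 8, 3]
  [12, 0, 9, 11, 6]
  [9, -1, 0, 8, 5]
  [1, -5, 1, 0, 1]
  [6, 0, 3, 5, 0]
Key observation: every diagonal entry stays at the unit through all rounds, so no improving cycle exists.
Answer: CONVERGES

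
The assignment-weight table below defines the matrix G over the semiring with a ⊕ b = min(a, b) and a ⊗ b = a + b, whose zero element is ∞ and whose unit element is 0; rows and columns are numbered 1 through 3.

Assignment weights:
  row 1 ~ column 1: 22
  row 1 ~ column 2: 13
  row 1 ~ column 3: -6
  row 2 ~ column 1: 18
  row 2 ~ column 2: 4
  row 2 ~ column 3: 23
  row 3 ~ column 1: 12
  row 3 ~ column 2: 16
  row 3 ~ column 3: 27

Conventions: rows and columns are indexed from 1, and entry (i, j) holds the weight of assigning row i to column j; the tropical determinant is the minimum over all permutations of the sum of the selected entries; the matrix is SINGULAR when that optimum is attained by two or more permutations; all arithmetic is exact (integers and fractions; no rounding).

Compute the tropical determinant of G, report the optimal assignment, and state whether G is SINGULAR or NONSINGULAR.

σ = (1, 2, 3): 22 + 4 + 27 = 53
σ = (1, 3, 2): 22 + 23 + 16 = 61
σ = (2, 1, 3): 13 + 18 + 27 = 58
σ = (2, 3, 1): 13 + 23 + 12 = 48
σ = (3, 1, 2): (-6) + 18 + 16 = 28
σ = (3, 2, 1): (-6) + 4 + 12 = 10
Optimal value attained by: σ = (3, 2, 1).
Answer: det⊕(G) = 10; verdict: NONSINGULAR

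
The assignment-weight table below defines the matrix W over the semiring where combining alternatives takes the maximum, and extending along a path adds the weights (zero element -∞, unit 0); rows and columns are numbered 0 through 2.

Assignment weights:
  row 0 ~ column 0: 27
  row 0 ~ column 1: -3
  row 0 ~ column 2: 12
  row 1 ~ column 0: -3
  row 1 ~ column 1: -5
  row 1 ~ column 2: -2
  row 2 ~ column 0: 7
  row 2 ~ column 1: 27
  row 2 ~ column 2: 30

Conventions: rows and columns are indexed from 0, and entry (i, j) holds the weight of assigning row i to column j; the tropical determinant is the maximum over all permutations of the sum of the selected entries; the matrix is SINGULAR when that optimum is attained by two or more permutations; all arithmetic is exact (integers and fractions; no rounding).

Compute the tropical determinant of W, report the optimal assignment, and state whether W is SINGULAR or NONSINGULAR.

σ = (0, 1, 2): 27 + (-5) + 30 = 52
σ = (0, 2, 1): 27 + (-2) + 27 = 52
σ = (1, 0, 2): (-3) + (-3) + 30 = 24
σ = (1, 2, 0): (-3) + (-2) + 7 = 2
σ = (2, 0, 1): 12 + (-3) + 27 = 36
σ = (2, 1, 0): 12 + (-5) + 7 = 14
Optimal value attained by: σ = (0, 1, 2).
Answer: det⊕(W) = 52; verdict: SINGULAR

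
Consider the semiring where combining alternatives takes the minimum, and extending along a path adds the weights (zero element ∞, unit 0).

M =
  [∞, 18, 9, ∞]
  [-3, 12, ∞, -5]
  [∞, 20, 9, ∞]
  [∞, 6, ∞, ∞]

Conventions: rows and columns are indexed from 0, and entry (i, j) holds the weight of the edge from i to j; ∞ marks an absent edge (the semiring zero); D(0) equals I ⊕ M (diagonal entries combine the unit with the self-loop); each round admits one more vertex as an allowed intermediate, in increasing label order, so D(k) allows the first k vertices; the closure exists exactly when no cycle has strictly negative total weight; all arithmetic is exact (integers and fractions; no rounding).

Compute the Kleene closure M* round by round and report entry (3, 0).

D(0):
  [0, 18, 9, ∞]
  [-3, 0, ∞, -5]
  [∞, 20, 0, ∞]
  [∞, 6, ∞, 0]
D(1):
  [0, 18, 9, ∞]
  [-3, 0, 6, -5]
  [∞, 20, 0, ∞]
  [∞, 6, ∞, 0]
D(2):
  [0, 18, 9, 13]
  [-3, 0, 6, -5]
  [17, 20, 0, 15]
  [3, 6, 12, 0]
D(3):
  [0, 18, 9, 13]
  [-3, 0, 6, -5]
  [17, 20, 0, 15]
  [3, 6, 12, 0]
D(4):
  [0, 18, 9, 13]
  [-3, 0, 6, -5]
  [17, 20, 0, 15]
  [3, 6, 12, 0]
Answer: M*[3][0] = 3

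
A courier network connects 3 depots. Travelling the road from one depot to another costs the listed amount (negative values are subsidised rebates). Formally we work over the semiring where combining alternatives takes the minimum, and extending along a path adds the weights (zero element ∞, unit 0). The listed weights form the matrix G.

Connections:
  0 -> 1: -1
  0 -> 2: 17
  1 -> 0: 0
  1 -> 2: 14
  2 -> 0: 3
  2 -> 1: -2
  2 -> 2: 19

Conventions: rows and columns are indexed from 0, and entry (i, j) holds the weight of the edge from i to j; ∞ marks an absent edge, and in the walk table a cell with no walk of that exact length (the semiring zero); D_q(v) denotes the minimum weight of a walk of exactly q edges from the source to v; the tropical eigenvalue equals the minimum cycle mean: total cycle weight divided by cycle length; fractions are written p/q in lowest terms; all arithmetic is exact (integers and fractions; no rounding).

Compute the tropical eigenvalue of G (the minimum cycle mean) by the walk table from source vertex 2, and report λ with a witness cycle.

q=0: [∞, ∞, 0]
q=1: [3, -2, 19]
q=2: [-2, 2, 12]
q=3: [2, -3, 15]
Optimal cycle mean attained by: cycle 0->1->0, total (-1) + 0, length 2.
Answer: λ = -1/2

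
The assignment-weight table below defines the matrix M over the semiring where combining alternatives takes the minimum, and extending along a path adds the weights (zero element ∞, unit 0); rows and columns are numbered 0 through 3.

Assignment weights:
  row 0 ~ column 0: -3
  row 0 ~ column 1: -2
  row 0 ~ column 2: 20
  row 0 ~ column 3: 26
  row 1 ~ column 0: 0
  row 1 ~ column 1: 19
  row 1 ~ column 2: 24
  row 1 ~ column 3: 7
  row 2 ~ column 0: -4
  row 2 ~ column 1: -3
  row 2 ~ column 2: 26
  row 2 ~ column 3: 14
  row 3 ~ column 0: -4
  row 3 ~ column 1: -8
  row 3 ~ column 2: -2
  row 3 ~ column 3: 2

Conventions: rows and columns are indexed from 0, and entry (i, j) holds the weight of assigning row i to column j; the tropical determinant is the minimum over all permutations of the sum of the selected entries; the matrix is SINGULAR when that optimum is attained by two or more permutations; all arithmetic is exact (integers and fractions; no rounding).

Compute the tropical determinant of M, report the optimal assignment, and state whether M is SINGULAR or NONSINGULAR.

σ = (0, 1, 2, 3): (-3) + 19 + 26 + 2 = 44
σ = (0, 1, 3, 2): (-3) + 19 + 14 + (-2) = 28
σ = (0, 2, 1, 3): (-3) + 24 + (-3) + 2 = 20
σ = (0, 2, 3, 1): (-3) + 24 + 14 + (-8) = 27
σ = (0, 3, 1, 2): (-3) + 7 + (-3) + (-2) = -1
σ = (0, 3, 2, 1): (-3) + 7 + 26 + (-8) = 22
σ = (1, 0, 2, 3): (-2) + 0 + 26 + 2 = 26
σ = (1, 0, 3, 2): (-2) + 0 + 14 + (-2) = 10
σ = (1, 2, 0, 3): (-2) + 24 + (-4) + 2 = 20
σ = (1, 2, 3, 0): (-2) + 24 + 14 + (-4) = 32
σ = (1, 3, 0, 2): (-2) + 7 + (-4) + (-2) = -1
σ = (1, 3, 2, 0): (-2) + 7 + 26 + (-4) = 27
σ = (2, 0, 1, 3): 20 + 0 + (-3) + 2 = 19
σ = (2, 0, 3, 1): 20 + 0 + 14 + (-8) = 26
σ = (2, 1, 0, 3): 20 + 19 + (-4) + 2 = 37
σ = (2, 1, 3, 0): 20 + 19 + 14 + (-4) = 49
σ = (2, 3, 0, 1): 20 + 7 + (-4) + (-8) = 15
σ = (2, 3, 1, 0): 20 + 7 + (-3) + (-4) = 20
σ = (3, 0, 1, 2): 26 + 0 + (-3) + (-2) = 21
σ = (3, 0, 2, 1): 26 + 0 + 26 + (-8) = 44
σ = (3, 1, 0, 2): 26 + 19 + (-4) + (-2) = 39
σ = (3, 1, 2, 0): 26 + 19 + 26 + (-4) = 67
σ = (3, 2, 0, 1): 26 + 24 + (-4) + (-8) = 38
σ = (3, 2, 1, 0): 26 + 24 + (-3) + (-4) = 43
Optimal value attained by: σ = (0, 3, 1, 2).
Answer: det⊕(M) = -1; verdict: SINGULAR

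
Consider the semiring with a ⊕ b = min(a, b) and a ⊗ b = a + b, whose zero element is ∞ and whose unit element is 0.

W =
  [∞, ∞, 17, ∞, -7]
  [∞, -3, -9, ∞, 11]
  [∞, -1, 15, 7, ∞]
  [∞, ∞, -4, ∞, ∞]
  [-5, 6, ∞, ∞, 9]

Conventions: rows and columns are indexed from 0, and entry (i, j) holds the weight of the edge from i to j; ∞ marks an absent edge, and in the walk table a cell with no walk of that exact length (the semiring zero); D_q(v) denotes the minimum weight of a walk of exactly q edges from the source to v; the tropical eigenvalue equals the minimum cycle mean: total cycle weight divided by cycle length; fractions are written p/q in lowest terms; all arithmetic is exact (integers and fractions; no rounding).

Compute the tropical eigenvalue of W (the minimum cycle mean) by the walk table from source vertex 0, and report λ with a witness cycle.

q=0: [0, ∞, ∞, ∞, ∞]
q=1: [∞, ∞, 17, ∞, -7]
q=2: [-12, -1, 32, 24, 2]
q=3: [-3, -4, -10, 39, -19]
q=4: [-24, -13, -13, -3, -10]
q=5: [-15, -16, -22, -6, -31]
Optimal cycle mean attained by: cycle 0->4->0, total (-7) + (-5), length 2.
Answer: λ = -6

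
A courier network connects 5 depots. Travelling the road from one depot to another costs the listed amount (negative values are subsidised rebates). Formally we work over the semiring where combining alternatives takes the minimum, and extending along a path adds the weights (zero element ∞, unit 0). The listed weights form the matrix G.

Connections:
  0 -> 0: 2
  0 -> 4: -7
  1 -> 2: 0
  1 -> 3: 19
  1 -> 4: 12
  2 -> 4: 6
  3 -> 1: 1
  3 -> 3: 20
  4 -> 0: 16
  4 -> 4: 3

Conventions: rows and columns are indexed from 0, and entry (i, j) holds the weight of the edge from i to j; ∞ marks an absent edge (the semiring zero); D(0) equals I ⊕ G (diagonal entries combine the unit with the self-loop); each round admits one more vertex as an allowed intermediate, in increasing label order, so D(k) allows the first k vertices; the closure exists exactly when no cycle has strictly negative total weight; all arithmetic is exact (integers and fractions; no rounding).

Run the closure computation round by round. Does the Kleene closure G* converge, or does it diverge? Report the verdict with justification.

D(0):
  [0, ∞, ∞, ∞, -7]
  [∞, 0, 0, 19, 12]
  [∞, ∞, 0, ∞, 6]
  [∞, 1, ∞, 0, ∞]
  [16, ∞, ∞, ∞, 0]
D(1):
  [0, ∞, ∞, ∞, -7]
  [∞, 0, 0, 19, 12]
  [∞, ∞, 0, ∞, 6]
  [∞, 1, ∞, 0, ∞]
  [16, ∞, ∞, ∞, 0]
D(2):
  [0, ∞, ∞, ∞, -7]
  [∞, 0, 0, 19, 12]
  [∞, ∞, 0, ∞, 6]
  [∞, 1, 1, 0, 13]
  [16, ∞, ∞, ∞, 0]
D(3):
  [0, ∞, ∞, ∞, -7]
  [∞, 0, 0, 19, 6]
  [∞, ∞, 0, ∞, 6]
  [∞, 1, 1, 0, 7]
  [16, ∞, ∞, ∞, 0]
D(4):
  [0, ∞, ∞, ∞, -7]
  [∞, 0, 0, 19, 6]
  [∞, ∞, 0, ∞, 6]
  [∞, 1, 1, 0, 7]
  [16, ∞, ∞, ∞, 0]
D(5):
  [0, ∞, ∞, ∞, -7]
  [22, 0, 0, 19, 6]
  [22, ∞, 0, ∞, 6]
  [23, 1, 1, 0, 7]
  [16, ∞, ∞, ∞, 0]
Key observation: every diagonal entry stays at the unit through all rounds, so no improving cycle exists.
Answer: CONVERGES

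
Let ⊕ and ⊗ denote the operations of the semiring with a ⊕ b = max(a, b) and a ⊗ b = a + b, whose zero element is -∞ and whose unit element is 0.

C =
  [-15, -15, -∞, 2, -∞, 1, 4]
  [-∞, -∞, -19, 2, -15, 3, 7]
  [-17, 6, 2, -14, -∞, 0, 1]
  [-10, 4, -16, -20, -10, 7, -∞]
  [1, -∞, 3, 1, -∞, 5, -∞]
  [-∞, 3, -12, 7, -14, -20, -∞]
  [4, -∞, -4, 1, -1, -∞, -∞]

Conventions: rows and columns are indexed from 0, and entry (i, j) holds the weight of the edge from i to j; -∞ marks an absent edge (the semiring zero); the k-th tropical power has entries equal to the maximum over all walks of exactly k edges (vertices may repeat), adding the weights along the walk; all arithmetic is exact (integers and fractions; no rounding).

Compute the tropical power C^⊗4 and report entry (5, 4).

C^⊗2:
  [8, 6, 0, 8, 3, 9, -8]
  [11, 6, 3, 10, 6, 9, -18]
  [5, 8, 4, 8, 0, 9, 13]
  [-9, 10, -5, 14, -7, 7, 11]
  [-9, 9, 5, 12, -9, 8, 5]
  [-3, 11, -9, 5, -3, 14, 10]
  [0, 5, 2, 6, -9, 8, 8]
C^⊗3:
  [4, 12, 6, 16, -2, 15, 13]
  [7, 14, 9, 16, 0, 17, 15]
  [17, 12, 9, 16, 12, 15, 15]
  [15, 18, 7, 14, 10, 21, 17]
  [9, 16, 7, 15, 4, 19, 16]
  [14, 17, 6, 21, 9, 14, 18]
  [12, 11, 4, 15, 7, 13, 12]
C^⊗4:
  [17, 20, 9, 22, 12, 23, 19]
  [19, 20, 11, 24, 14, 23, 21]
  [19, 20, 15, 22, 14, 23, 21]
  [21, 24, 13, 28, 16, 21, 25]
  [20, 22, 12, 26, 15, 22, 23]
  [22, 25, 14, 21, 17, 28, 24]
  [16, 19, 10, 20, 11, 22, 18]
Key observation: the optimum is the walk 5->3->1->6->4, with weight 7 + 4 + 7 + (-1) = 17.
Optimal value attained by: walk 5->3->1->6->4.
Answer: (C^⊗4)[5][4] = 17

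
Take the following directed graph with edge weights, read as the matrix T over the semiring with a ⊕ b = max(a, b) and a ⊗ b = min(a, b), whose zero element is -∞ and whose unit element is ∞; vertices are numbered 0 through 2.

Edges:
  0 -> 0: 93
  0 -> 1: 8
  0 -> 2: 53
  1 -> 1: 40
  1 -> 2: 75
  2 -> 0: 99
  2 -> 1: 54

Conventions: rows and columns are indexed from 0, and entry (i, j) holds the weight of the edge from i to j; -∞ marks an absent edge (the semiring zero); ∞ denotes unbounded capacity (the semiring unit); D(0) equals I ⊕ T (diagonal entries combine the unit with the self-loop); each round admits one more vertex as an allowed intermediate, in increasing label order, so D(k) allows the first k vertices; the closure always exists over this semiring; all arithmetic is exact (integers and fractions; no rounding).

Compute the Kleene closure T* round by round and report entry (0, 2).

D(0):
  [∞, 8, 53]
  [-∞, ∞, 75]
  [99, 54, ∞]
D(1):
  [∞, 8, 53]
  [-∞, ∞, 75]
  [99, 54, ∞]
D(2):
  [∞, 8, 53]
  [-∞, ∞, 75]
  [99, 54, ∞]
D(3):
  [∞, 53, 53]
  [75, ∞, 75]
  [99, 54, ∞]
Answer: T*[0][2] = 53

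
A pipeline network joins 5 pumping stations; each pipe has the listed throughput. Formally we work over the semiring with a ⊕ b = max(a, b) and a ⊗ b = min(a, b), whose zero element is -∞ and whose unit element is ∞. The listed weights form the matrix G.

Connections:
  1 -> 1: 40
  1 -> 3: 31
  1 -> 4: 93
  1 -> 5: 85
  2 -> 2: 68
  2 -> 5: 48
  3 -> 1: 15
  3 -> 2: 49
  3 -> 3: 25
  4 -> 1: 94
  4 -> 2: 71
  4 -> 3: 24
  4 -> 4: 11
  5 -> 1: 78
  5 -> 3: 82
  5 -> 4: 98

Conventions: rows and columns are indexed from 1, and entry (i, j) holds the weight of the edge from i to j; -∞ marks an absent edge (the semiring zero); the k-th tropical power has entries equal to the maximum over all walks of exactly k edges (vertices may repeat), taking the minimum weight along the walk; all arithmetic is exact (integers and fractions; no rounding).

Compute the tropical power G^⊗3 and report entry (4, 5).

G^⊗2:
  [93, 71, 82, 85, 40]
  [48, 68, 48, 48, 48]
  [15, 49, 25, 15, 48]
  [40, 68, 31, 93, 85]
  [94, 71, 31, 78, 78]
G^⊗3:
  [85, 71, 40, 93, 85]
  [48, 68, 48, 48, 48]
  [48, 49, 48, 48, 48]
  [93, 71, 82, 85, 48]
  [78, 71, 78, 93, 85]
Key observation: the optimum is the walk 4->2->2->5, with weight 71 min 68 min 48 = 48.
Optimal value attained by: walk 4->2->2->5.
Answer: (G^⊗3)[4][5] = 48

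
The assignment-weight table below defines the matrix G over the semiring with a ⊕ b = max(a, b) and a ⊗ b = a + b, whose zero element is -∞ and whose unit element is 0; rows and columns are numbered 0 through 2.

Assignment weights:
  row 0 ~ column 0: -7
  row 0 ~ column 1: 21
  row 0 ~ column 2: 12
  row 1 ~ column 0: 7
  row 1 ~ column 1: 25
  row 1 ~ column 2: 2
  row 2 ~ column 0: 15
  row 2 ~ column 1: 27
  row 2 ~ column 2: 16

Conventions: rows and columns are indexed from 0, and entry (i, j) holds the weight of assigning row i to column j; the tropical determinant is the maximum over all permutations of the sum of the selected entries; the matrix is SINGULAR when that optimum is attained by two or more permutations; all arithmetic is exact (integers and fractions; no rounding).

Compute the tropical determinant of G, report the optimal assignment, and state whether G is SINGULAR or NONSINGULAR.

σ = (0, 1, 2): (-7) + 25 + 16 = 34
σ = (0, 2, 1): (-7) + 2 + 27 = 22
σ = (1, 0, 2): 21 + 7 + 16 = 44
σ = (1, 2, 0): 21 + 2 + 15 = 38
σ = (2, 0, 1): 12 + 7 + 27 = 46
σ = (2, 1, 0): 12 + 25 + 15 = 52
Optimal value attained by: σ = (2, 1, 0).
Answer: det⊕(G) = 52; verdict: NONSINGULAR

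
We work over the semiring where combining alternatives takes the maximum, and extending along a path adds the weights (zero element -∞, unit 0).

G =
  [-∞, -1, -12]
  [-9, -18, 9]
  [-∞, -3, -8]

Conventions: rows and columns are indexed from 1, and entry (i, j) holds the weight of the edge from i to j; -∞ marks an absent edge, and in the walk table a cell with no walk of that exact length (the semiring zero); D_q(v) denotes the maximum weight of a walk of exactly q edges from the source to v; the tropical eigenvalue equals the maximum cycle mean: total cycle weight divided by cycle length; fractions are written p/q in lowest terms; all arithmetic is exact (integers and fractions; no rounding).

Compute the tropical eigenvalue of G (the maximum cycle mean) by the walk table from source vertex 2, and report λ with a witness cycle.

q=0: [-∞, 0, -∞]
q=1: [-9, -18, 9]
q=2: [-27, 6, 1]
q=3: [-3, -2, 15]
Optimal cycle mean attained by: cycle 2->3->2, total 9 + (-3), length 2.
Answer: λ = 3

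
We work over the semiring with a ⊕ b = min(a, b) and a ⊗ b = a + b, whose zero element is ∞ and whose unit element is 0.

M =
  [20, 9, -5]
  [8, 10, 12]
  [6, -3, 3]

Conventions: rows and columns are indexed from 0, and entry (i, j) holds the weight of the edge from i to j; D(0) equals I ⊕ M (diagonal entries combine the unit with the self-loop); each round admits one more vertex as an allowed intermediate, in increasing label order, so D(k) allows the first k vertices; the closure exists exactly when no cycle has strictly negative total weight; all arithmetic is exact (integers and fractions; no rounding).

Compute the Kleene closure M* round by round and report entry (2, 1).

D(0):
  [0, 9, -5]
  [8, 0, 12]
  [6, -3, 0]
D(1):
  [0, 9, -5]
  [8, 0, 3]
  [6, -3, 0]
D(2):
  [0, 9, -5]
  [8, 0, 3]
  [5, -3, 0]
D(3):
  [0, -8, -5]
  [8, 0, 3]
  [5, -3, 0]
Answer: M*[2][1] = -3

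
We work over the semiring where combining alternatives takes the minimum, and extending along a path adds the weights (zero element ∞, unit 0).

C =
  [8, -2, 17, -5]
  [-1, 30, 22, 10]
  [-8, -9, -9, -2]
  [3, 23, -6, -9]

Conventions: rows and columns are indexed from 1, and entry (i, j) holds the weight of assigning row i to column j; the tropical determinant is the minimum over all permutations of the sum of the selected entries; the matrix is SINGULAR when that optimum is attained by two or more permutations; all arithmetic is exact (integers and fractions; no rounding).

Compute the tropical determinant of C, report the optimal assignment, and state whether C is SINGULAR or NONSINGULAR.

σ = (1, 2, 3, 4): 8 + 30 + (-9) + (-9) = 20
σ = (1, 2, 4, 3): 8 + 30 + (-2) + (-6) = 30
σ = (1, 3, 2, 4): 8 + 22 + (-9) + (-9) = 12
σ = (1, 3, 4, 2): 8 + 22 + (-2) + 23 = 51
σ = (1, 4, 2, 3): 8 + 10 + (-9) + (-6) = 3
σ = (1, 4, 3, 2): 8 + 10 + (-9) + 23 = 32
σ = (2, 1, 3, 4): (-2) + (-1) + (-9) + (-9) = -21
σ = (2, 1, 4, 3): (-2) + (-1) + (-2) + (-6) = -11
σ = (2, 3, 1, 4): (-2) + 22 + (-8) + (-9) = 3
σ = (2, 3, 4, 1): (-2) + 22 + (-2) + 3 = 21
σ = (2, 4, 1, 3): (-2) + 10 + (-8) + (-6) = -6
σ = (2, 4, 3, 1): (-2) + 10 + (-9) + 3 = 2
σ = (3, 1, 2, 4): 17 + (-1) + (-9) + (-9) = -2
σ = (3, 1, 4, 2): 17 + (-1) + (-2) + 23 = 37
σ = (3, 2, 1, 4): 17 + 30 + (-8) + (-9) = 30
σ = (3, 2, 4, 1): 17 + 30 + (-2) + 3 = 48
σ = (3, 4, 1, 2): 17 + 10 + (-8) + 23 = 42
σ = (3, 4, 2, 1): 17 + 10 + (-9) + 3 = 21
σ = (4, 1, 2, 3): (-5) + (-1) + (-9) + (-6) = -21
σ = (4, 1, 3, 2): (-5) + (-1) + (-9) + 23 = 8
σ = (4, 2, 1, 3): (-5) + 30 + (-8) + (-6) = 11
σ = (4, 2, 3, 1): (-5) + 30 + (-9) + 3 = 19
σ = (4, 3, 1, 2): (-5) + 22 + (-8) + 23 = 32
σ = (4, 3, 2, 1): (-5) + 22 + (-9) + 3 = 11
Optimal value attained by: σ = (2, 1, 3, 4).
Answer: det⊕(C) = -21; verdict: SINGULAR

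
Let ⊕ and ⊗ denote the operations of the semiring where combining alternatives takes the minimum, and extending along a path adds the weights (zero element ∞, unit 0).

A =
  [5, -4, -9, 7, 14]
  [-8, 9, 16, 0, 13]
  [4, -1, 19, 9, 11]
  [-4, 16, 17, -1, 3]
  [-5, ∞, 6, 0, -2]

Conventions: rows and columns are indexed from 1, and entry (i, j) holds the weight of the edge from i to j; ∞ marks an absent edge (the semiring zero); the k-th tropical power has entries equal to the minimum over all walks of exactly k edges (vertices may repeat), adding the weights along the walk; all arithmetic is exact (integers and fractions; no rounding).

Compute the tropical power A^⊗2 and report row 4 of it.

A^⊗2:
  [-12, -10, -4, -4, 2]
  [-4, -12, -17, -1, 3]
  [-9, 0, -5, -1, 9]
  [-5, -8, -13, -2, 1]
  [-7, -9, -14, -2, -4]
Answer: row 4 of A^⊗2 = [-5, -8, -13, -2, 1]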